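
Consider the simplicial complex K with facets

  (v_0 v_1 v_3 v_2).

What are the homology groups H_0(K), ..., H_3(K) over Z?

H_0 ≅ Z,  H_1 = 0,  H_2 = 0,  H_3 = 0.

Take the total order v_0 < v_1 < v_2 < v_3 on the vertex set. Then K (dimension 3) consists of the simplices:

  0-simplices (4): [v_0], [v_1], [v_2], [v_3]
  1-simplices (6): [v_0,v_1], [v_0,v_2], [v_0,v_3], [v_1,v_2], [v_1,v_3], [v_2,v_3]
  2-simplices (4): [v_0,v_1,v_2], [v_0,v_1,v_3], [v_0,v_2,v_3], [v_1,v_2,v_3]
  3-simplices (1): [v_0,v_1,v_2,v_3]

Hence C_0 ≅ Z^4, C_1 ≅ Z^6, C_2 ≅ Z^4, C_3 ≅ Z^1.

∂_1: C_1 → C_0 is given by ∂[p,q] = [q] − [p].
The 4×6 boundary matrix has rank 3 and Smith normal form diag(1,1,1).

Boundary ∂_2: C_2 → C_1 maps a triangle to the signed sum of its edges. For instance
  ∂[v_1,v_2,v_3] = [v_2,v_3] − [v_1,v_3] + [v_1,v_2],
  ∂[v_0,v_2,v_3] = [v_2,v_3] − [v_0,v_3] + [v_0,v_2].
This gives a 6×4 integer matrix of rank 3; reducing to Smith normal form yields diagonal entries (1,1,1).

The boundary map ∂_3: C_3 → C_2 sends each 3-simplex σ to the alternating sum Σ_i (−1)^i (σ with its i-th vertex removed). For instance
  ∂[v_0,v_1,v_2,v_3] = [v_1,v_2,v_3] − [v_0,v_2,v_3] + [v_0,v_1,v_3] − [v_0,v_1,v_2].
This gives a 4×1 integer matrix of rank 1; reducing to Smith normal form yields diagonal entries (1).

Computing H_k = (kernel of ∂_k) / (image of ∂_{k+1}):

  H_0: rank C_0 − rank ∂_1 = 4 − 3 = 1, and the invariant factors of ∂_1 are all 1, so H_0 ≅ Z.
  H_1: rank ker ∂_1 − rank ∂_2 = (6 − 3) − 3 = 0, and the invariant factors of ∂_2 are all 1, so H_1 ≅ 0.
  H_2: rank ker ∂_2 − rank ∂_3 = (4 − 3) − 1 = 0, and the invariant factors of ∂_3 are all 1, so H_2 ≅ 0.
  H_3: rank ker ∂_3 − rank ∂_4 = (1 − 1) − 0 = 0, and there is no ∂_4, so H_3 ≅ 0.

As a check, the Euler characteristic is 4 − 6 + 4 − 1 = 1, which agrees with 1 − 0 + 0 − 0 = 1.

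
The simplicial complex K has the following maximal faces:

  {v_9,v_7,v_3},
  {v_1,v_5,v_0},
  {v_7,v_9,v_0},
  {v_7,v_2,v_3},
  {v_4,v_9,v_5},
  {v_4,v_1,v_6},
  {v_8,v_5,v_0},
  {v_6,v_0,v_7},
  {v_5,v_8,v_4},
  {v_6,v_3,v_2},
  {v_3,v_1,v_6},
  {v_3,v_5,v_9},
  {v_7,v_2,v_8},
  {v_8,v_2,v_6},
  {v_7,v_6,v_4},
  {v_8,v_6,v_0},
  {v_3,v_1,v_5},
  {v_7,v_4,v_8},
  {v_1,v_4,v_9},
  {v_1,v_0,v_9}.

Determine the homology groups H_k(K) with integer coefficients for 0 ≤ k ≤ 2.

H_0 = Z,  H_1 = Z ⊕ Z/2Z,  H_2 = 0.

Fix the vertex order v_0 < v_1 < v_2 < v_3 < v_4 < v_5 < v_6 < v_7 < v_8 < v_9 and write every simplex with vertices in increasing order. Then dim K = 2 and the simplices of K are:

  0-simplices (10): [v_0], [v_1], [v_2], [v_3], [v_4], [v_5], [v_6], [v_7], [v_8], [v_9]
  1-simplices (30): (30 of them)
  2-simplices (20): (20 of them)

giving chain groups C_0 ≅ Z^10, C_1 ≅ Z^30, C_2 ≅ Z^20.

Boundary ∂_1: C_1 → C_0 maps an edge to its endpoints' difference, ∂[p,q] = q − p.
As a 10×30 matrix over Z this has rank 9, with invariant factors (1,1,1,1,1,1,1,1,1).

Boundary ∂_2: C_2 → C_1 maps a triangle to the signed sum of its edges. For instance
  ∂[v_2,v_3,v_7] = [v_3,v_7] − [v_2,v_7] + [v_2,v_3],
  ∂[v_0,v_6,v_7] = [v_6,v_7] − [v_0,v_7] + [v_0,v_6].
This gives a 30×20 integer matrix of rank 20; reducing to Smith normal form yields diagonal entries (1,1,1,1,1,1,1,1,1,1,1,1,1,1,1,1,1,1,1,2).

Reading off H_k = ker ∂_k / im ∂_{k+1}:

  H_0: rank C_0 − rank ∂_1 = 10 − 9 = 1, and the invariant factors of ∂_1 are all 1, so H_0 = Z.
  H_1: rank ker ∂_1 − rank ∂_2 = (30 − 9) − 20 = 1, and ∂_2 has invariant factor 2 > 1, so H_1 = Z ⊕ Z/2Z.
  H_2: rank ker ∂_2 − rank ∂_3 = (20 − 20) − 0 = 0, and there is no ∂_3, so H_2 = 0.

As a check, the Euler characteristic is 10 − 30 + 20 = 0, which agrees with 1 − 1 + 0 = 0.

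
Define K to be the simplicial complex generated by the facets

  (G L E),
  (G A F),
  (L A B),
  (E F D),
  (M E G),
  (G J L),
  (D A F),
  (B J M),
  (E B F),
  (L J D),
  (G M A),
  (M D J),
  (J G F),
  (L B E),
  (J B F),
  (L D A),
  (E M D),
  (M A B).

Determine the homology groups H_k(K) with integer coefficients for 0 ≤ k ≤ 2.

We work with the vertex ordering A < B < D < E < F < G < J < L < M. The simplices of K, each written with vertices in increasing order, are:

  0-simplices (9): A, B, D, E, F, G, J, L, M
  1-simplices (27): AB, AD, AF, AG, AL, AM, BE, BF, BJ, BL, BM, DE, DF, DJ, DL, DM, EF, EG, EL, EM, FG, FJ, GJ, GL, GM, JL, JM
  2-simplices (18): ABL, ABM, ADF, ADL, AFG, AGM, BEF, BEL, BFJ, BJM, DEF, DEM, DJL, DJM, EGL, EGM, FGJ, GJL

so the chain groups are C_0 ≅ Z^9, C_1 ≅ Z^27, C_2 ≅ Z^18.

Boundary ∂_1: C_1 → C_0 sends each edge [p,q] (with p < q) to q − p.
This gives a 9×27 integer matrix of rank 8; reducing to Smith normal form yields diagonal entries (1,1,1,1,1,1,1,1).

The boundary map ∂_2: C_2 → C_1 acts by ∂[p,q,r] = [q,r] − [p,r] + [p,q]. For instance
  ∂BEL = EL − BL + BE,
  ∂BEF = EF − BF + BE.
As a 27×18 matrix over Z this has rank 17, with invariant factors (1,1,1,1,1,1,1,1,1,1,1,1,1,1,1,1,1).

From H_k ≅ ker(∂_k) / im(∂_{k+1}) we obtain:

  H_0: rank C_0 − rank ∂_1 = 9 − 8 = 1, and the invariant factors of ∂_1 are all 1, so H_0 = Z.
  H_1: rank ker ∂_1 − rank ∂_2 = (27 − 8) − 17 = 2, and the invariant factors of ∂_2 are all 1, so H_1 = Z^2.
  H_2: rank ker ∂_2 − rank ∂_3 = (18 − 17) − 0 = 1, and there is no ∂_3, so H_2 = Z.

As a check, the Euler characteristic is 9 − 27 + 18 = 0, which agrees with 1 − 2 + 1 = 0.
(K is a triangulation of the torus T^2.)

H_0 = Z,  H_1 = Z^2,  H_2 = Z.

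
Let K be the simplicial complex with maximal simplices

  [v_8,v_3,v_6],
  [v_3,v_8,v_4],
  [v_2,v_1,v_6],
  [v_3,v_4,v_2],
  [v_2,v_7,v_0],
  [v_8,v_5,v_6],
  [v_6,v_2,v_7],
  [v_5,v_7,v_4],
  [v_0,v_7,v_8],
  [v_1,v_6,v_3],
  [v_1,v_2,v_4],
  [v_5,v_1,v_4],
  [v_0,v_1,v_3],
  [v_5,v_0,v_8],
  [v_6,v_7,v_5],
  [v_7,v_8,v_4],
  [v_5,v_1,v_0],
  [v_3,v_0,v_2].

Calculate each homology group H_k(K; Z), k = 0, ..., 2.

H_0 ≅ Z,  H_1 ≅ Z ⊕ Z/2,  H_2 = 0.

We work with the vertex ordering v_0 < v_1 < v_2 < v_3 < v_4 < v_5 < v_6 < v_7 < v_8. The simplices of K, each written with vertices in increasing order, are:

  0-simplices (9): [v_0], [v_1], [v_2], [v_3], [v_4], [v_5], [v_6], [v_7], [v_8]
  1-simplices (27): (27 of them)
  2-simplices (18): (18 of them)

giving chain groups C_0 ≅ Z^9, C_1 ≅ Z^27, C_2 ≅ Z^18.

Boundary ∂_1: C_1 → C_0 is given by ∂[p,q] = [q] − [p].
This gives a 9×27 integer matrix of rank 8; reducing to Smith normal form yields diagonal entries (1,1,1,1,1,1,1,1).

Boundary ∂_2: C_2 → C_1 maps a triangle to the signed sum of its edges. For instance
  ∂[v_0,v_2,v_3] = [v_2,v_3] − [v_0,v_3] + [v_0,v_2],
  ∂[v_3,v_4,v_8] = [v_4,v_8] − [v_3,v_8] + [v_3,v_4].
The 27×18 boundary matrix has rank 18 and Smith normal form diag(1,1,1,1,1,1,1,1,1,1,1,1,1,1,1,1,1,2).

Computing H_k = (kernel of ∂_k) / (image of ∂_{k+1}):

  H_0: rank C_0 − rank ∂_1 = 9 − 8 = 1, and the invariant factors of ∂_1 are all 1, so H_0 ≅ Z.
  H_1: rank ker ∂_1 − rank ∂_2 = (27 − 8) − 18 = 1, and ∂_2 has invariant factor 2 > 1, so H_1 ≅ Z ⊕ Z/2.
  H_2: rank ker ∂_2 − rank ∂_3 = (18 − 18) − 0 = 0, and there is no ∂_3, so H_2 ≅ 0.

(K is a triangulation of the Klein bottle.)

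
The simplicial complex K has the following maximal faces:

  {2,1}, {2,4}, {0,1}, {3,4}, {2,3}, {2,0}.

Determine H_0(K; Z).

K has 5 vertices, 6 edges.
rank ∂_0 = 0, rank ∂_1 = 4 ⇒ b_0 = 5 − 0 − 4 = 1; all invariant factors of ∂_1 are 1 so no torsion. So H_0 ≅ Z.

H_0 ≅ Z.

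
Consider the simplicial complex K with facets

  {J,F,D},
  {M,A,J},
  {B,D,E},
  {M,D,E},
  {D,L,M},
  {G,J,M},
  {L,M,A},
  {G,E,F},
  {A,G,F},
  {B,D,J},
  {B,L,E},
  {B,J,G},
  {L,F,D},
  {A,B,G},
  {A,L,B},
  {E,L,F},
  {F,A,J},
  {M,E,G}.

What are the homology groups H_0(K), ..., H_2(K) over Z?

We work with the vertex ordering A < B < D < E < F < G < J < L < M. The simplices of K, each written with vertices in increasing order, are:

  0-simplices (9): A, B, D, E, F, G, J, L, M
  1-simplices (27): AB, AF, AG, AJ, AL, AM, BD, BE, BG, BJ, BL, DE, DF, DJ, DL, DM, EF, EG, EL, EM, FG, FJ, FL, GJ, GM, JM, LM
  2-simplices (18): ABG, ABL, AFG, AFJ, AJM, ALM, BDE, BDJ, BEL, BGJ, DEM, DFJ, DFL, DLM, EFG, EFL, EGM, GJM

Hence C_0 ≅ Z^9, C_1 ≅ Z^27, C_2 ≅ Z^18.

∂_1: C_1 → C_0 maps an edge to its endpoints' difference, ∂[p,q] = q − p. For instance
  ∂EG = G − E.
As a 9×27 matrix over Z this has rank 8, with invariant factors (1,1,1,1,1,1,1,1).

The boundary map ∂_2: C_2 → C_1 sends each 2-simplex [p,q,r] to [q,r] − [p,r] + [p,q]. For instance
  ∂DEM = EM − DM + DE,
  ∂ABL = BL − AL + AB.
The resulting 27×18 matrix has rank 18, and its Smith normal form has invariant factors (1,1,1,1,1,1,1,1,1,1,1,1,1,1,1,1,1,2).

Computing H_k = (kernel of ∂_k) / (image of ∂_{k+1}):

  H_0: rank C_0 − rank ∂_1 = 9 − 8 = 1, and the invariant factors of ∂_1 are all 1, so H_0 = Z.
  H_1: rank ker ∂_1 − rank ∂_2 = (27 − 8) − 18 = 1, and ∂_2 has invariant factor 2 > 1, so H_1 = Z ⊕ Z/2.
  H_2: rank ker ∂_2 − rank ∂_3 = (18 − 18) − 0 = 0, and there is no ∂_3, so H_2 = 0.

(K is a triangulation of the Klein bottle.)

H_0 ≅ Z,  H_1 ≅ Z ⊕ Z/2,  H_2 = 0.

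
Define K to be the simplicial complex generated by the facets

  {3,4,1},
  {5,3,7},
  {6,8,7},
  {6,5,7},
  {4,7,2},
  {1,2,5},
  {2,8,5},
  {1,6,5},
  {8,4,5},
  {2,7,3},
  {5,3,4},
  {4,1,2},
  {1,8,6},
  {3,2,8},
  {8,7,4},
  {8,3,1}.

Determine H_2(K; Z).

H_2 ≅ Z.

We work with the vertex ordering 1 < 2 < 3 < 4 < 5 < 6 < 7 < 8. The simplices of K, each written with vertices in increasing order, are:

  0-simplices (8): [1], [2], [3], [4], [5], [6], [7], [8]
  1-simplices (24): (24 of them)
  2-simplices (16): [1,2,4], [1,2,5], [1,3,4], [1,3,8], [1,5,6], [1,6,8], [2,3,7], [2,3,8], [2,4,7], [2,5,8], [3,4,5], [3,5,7], [4,5,8], [4,7,8], [5,6,7], [6,7,8]

giving chain groups C_0 ≅ Z^8, C_1 ≅ Z^24, C_2 ≅ Z^16.

∂_1: C_1 → C_0 is given by ∂[p,q] = [q] − [p]. For instance
  ∂[5,7] = [7] − [5].
As a 8×24 matrix over Z this has rank 7, with invariant factors (1,1,1,1,1,1,1).

∂_2: C_2 → C_1 acts by ∂[p,q,r] = [q,r] − [p,r] + [p,q]. For instance
  ∂[2,3,7] = [3,7] − [2,7] + [2,3],
  ∂[1,2,4] = [2,4] − [1,4] + [1,2].
As a 24×16 matrix over Z this has rank 15, with invariant factors (1,1,1,1,1,1,1,1,1,1,1,1,1,1,1).

From H_k ≅ ker(∂_k) / im(∂_{k+1}) we obtain:

  H_2: rank ker ∂_2 − rank ∂_3 = (16 − 15) − 0 = 1, and there is no ∂_3, so H_2 = Z.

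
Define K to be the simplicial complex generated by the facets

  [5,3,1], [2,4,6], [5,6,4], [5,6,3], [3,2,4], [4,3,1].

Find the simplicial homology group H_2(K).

Order the vertices as 1 < 2 < 3 < 4 < 5 < 6. Listing each simplex with vertices in this order, K has dimension 2 with simplices:

  0-simplices (6): [1], [2], [3], [4], [5], [6]
  1-simplices (12): [1,3], [1,4], [1,5], [2,3], [2,4], [2,6], [3,4], [3,5], [3,6], [4,5], [4,6], [5,6]
  2-simplices (6): [1,3,4], [1,3,5], [2,3,4], [2,4,6], [3,5,6], [4,5,6]

giving chain groups C_0 ≅ Z^6, C_1 ≅ Z^12, C_2 ≅ Z^6.

The boundary map ∂_1: C_1 → C_0 sends each edge [p,q] (with p < q) to q − p.
As a 6×12 matrix over Z this has rank 5, with invariant factors (1,1,1,1,1).

The boundary map ∂_2: C_2 → C_1 acts by ∂[p,q,r] = [q,r] − [p,r] + [p,q]. For instance
  ∂[4,5,6] = [5,6] − [4,6] + [4,5],
  ∂[2,3,4] = [3,4] − [2,4] + [2,3].
The 12×6 boundary matrix has rank 6 and Smith normal form diag(1,1,1,1,1,1).

Now H_k = ker ∂_k / im ∂_{k+1}, so:

  H_2: rank ker ∂_2 − rank ∂_3 = (6 − 6) − 0 = 0, and there is no ∂_3, so H_2 ≅ 0.

(K is a triangulation of the cylinder S^1 x I.)

H_2 = 0.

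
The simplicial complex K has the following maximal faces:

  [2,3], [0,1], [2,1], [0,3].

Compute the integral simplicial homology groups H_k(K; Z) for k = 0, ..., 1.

H_0 = Z,  H_1 = Z.

Fix the vertex order 0 < 1 < 2 < 3 and write every simplex with vertices in increasing order. Then dim K = 1 and the simplices of K are:

  0-simplices (4): [0], [1], [2], [3]
  1-simplices (4): [0,1], [0,3], [1,2], [2,3]

Hence C_0 ≅ Z^4, C_1 ≅ Z^4.

∂_1: C_1 → C_0 sends each edge [p,q] (with p < q) to q − p. For instance
  ∂[1,2] = [2] − [1].
The resulting 4×4 matrix has rank 3, and its Smith normal form has invariant factors (1,1,1).

Now H_k = ker ∂_k / im ∂_{k+1}, so:

  H_0: rank C_0 − rank ∂_1 = 4 − 3 = 1, and the invariant factors of ∂_1 are all 1, so H_0 = Z.
  H_1: rank ker ∂_1 − rank ∂_2 = (4 − 3) − 0 = 1, and there is no ∂_2, so H_1 = Z.

As a check, the Euler characteristic is 4 − 4 = 0, which agrees with 1 − 1 = 0.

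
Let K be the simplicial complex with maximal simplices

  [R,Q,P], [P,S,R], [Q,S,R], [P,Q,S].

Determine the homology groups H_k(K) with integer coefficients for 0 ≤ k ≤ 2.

H_0 ≅ Z,  H_1 = 0,  H_2 ≅ Z.

Order the vertices as P < Q < R < S. Listing each simplex with vertices in this order, K has dimension 2 with simplices:

  0-simplices (4): P, Q, R, S
  1-simplices (6): PQ, PR, PS, QR, QS, RS
  2-simplices (4): PQR, PQS, PRS, QRS

so the chain groups are C_0 ≅ Z^4, C_1 ≅ Z^6, C_2 ≅ Z^4.

Boundary ∂_1: C_1 → C_0 is given by ∂[p,q] = [q] − [p].
The resulting 4×6 matrix has rank 3, and its Smith normal form has invariant factors (1,1,1).

The boundary map ∂_2: C_2 → C_1 maps a triangle to the signed sum of its edges. For instance
  ∂PQS = QS − PS + PQ,
  ∂PRS = RS − PS + PR.
The 6×4 boundary matrix has rank 3 and Smith normal form diag(1,1,1).

From H_k ≅ ker(∂_k) / im(∂_{k+1}) we obtain:

  H_0: rank C_0 − rank ∂_1 = 4 − 3 = 1, and the invariant factors of ∂_1 are all 1, so H_0 = Z.
  H_1: rank ker ∂_1 − rank ∂_2 = (6 − 3) − 3 = 0, and the invariant factors of ∂_2 are all 1, so H_1 = 0.
  H_2: rank ker ∂_2 − rank ∂_3 = (4 − 3) − 0 = 1, and there is no ∂_3, so H_2 = Z.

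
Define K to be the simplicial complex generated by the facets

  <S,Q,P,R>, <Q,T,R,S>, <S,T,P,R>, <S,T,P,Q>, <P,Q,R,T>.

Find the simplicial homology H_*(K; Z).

H_0 = Z,  H_1 = 0,  H_2 = 0,  H_3 = Z.

We work with the vertex ordering P < Q < R < S < T. The simplices of K, each written with vertices in increasing order, are:

  0-simplices (5): P, Q, R, S, T
  1-simplices (10): PQ, PR, PS, PT, QR, QS, QT, RS, RT, ST
  2-simplices (10): PQR, PQS, PQT, PRS, PRT, PST, QRS, QRT, QST, RST
  3-simplices (5): PQRS, PQRT, PQST, PRST, QRST

giving chain groups C_0 ≅ Z^5, C_1 ≅ Z^10, C_2 ≅ Z^10, C_3 ≅ Z^5.

Boundary ∂_1: C_1 → C_0 maps an edge to its endpoints' difference, ∂[p,q] = q − p. For instance
  ∂QR = R − Q.
The resulting 5×10 matrix has rank 4, and its Smith normal form has invariant factors (1,1,1,1).

The boundary map ∂_2: C_2 → C_1 sends each 2-simplex [p,q,r] to [q,r] − [p,r] + [p,q]. For instance
  ∂PRS = RS − PS + PR,
  ∂PQS = QS − PS + PQ.
The resulting 10×10 matrix has rank 6, and its Smith normal form has invariant factors (1,1,1,1,1,1).

The boundary map ∂_3: C_3 → C_2 sends each 3-simplex σ to the alternating sum Σ_i (−1)^i (σ with its i-th vertex removed). For instance
  ∂PRST = RST − PST + PRT − PRS,
  ∂PQRT = QRT − PRT + PQT − PQR.
This gives a 10×5 integer matrix of rank 4; reducing to Smith normal form yields diagonal entries (1,1,1,1).

Computing H_k = (kernel of ∂_k) / (image of ∂_{k+1}):

  H_0: rank C_0 − rank ∂_1 = 5 − 4 = 1, and the invariant factors of ∂_1 are all 1, so H_0 ≅ Z.
  H_1: rank ker ∂_1 − rank ∂_2 = (10 − 4) − 6 = 0, and the invariant factors of ∂_2 are all 1, so H_1 ≅ 0.
  H_2: rank ker ∂_2 − rank ∂_3 = (10 − 6) − 4 = 0, and the invariant factors of ∂_3 are all 1, so H_2 ≅ 0.
  H_3: rank ker ∂_3 − rank ∂_4 = (5 − 4) − 0 = 1, and there is no ∂_4, so H_3 ≅ Z.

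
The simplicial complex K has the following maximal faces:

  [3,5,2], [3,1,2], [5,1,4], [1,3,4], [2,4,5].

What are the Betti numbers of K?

b_0 = 1, b_1 = 1, b_2 = 0.

Take the total order 1 < 2 < 3 < 4 < 5 on the vertex set. Then K (dimension 2) consists of the simplices:

  0-simplices (5): [1], [2], [3], [4], [5]
  1-simplices (10): [1,2], [1,3], [1,4], [1,5], [2,3], [2,4], [2,5], [3,4], [3,5], [4,5]
  2-simplices (5): [1,2,3], [1,3,4], [1,4,5], [2,3,5], [2,4,5]

Hence C_0 ≅ Z^5, C_1 ≅ Z^10, C_2 ≅ Z^5.

The boundary map ∂_1: C_1 → C_0 maps an edge to its endpoints' difference, ∂[p,q] = q − p. For instance
  ∂[2,3] = [3] − [2].
The 5×10 boundary matrix has rank 4 and Smith normal form diag(1,1,1,1).

The boundary map ∂_2: C_2 → C_1 sends each 2-simplex [p,q,r] to [q,r] − [p,r] + [p,q]. For instance
  ∂[1,3,4] = [3,4] − [1,4] + [1,3],
  ∂[2,4,5] = [4,5] − [2,5] + [2,4].
The resulting 10×5 matrix has rank 5, and its Smith normal form has invariant factors (1,1,1,1,1).

Computing H_k = (kernel of ∂_k) / (image of ∂_{k+1}):

  H_0: rank C_0 − rank ∂_1 = 5 − 4 = 1, and the invariant factors of ∂_1 are all 1, so H_0 = Z.
  H_1: rank ker ∂_1 − rank ∂_2 = (10 − 4) − 5 = 1, and the invariant factors of ∂_2 are all 1, so H_1 = Z.
  H_2: rank ker ∂_2 − rank ∂_3 = (5 − 5) − 0 = 0, and there is no ∂_3, so H_2 = 0.

As a check, the Euler characteristic is 5 − 10 + 5 = 0, which agrees with 1 − 1 + 0 = 0.

Hence the Betti numbers are b_0 = 1, b_1 = 1, b_2 = 0.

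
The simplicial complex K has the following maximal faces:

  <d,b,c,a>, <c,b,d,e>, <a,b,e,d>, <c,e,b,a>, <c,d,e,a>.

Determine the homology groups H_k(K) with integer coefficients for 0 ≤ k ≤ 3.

Fix the vertex order a < b < c < d < e and write every simplex with vertices in increasing order. Then dim K = 3 and the simplices of K are:

  0-simplices (5): a, b, c, d, e
  1-simplices (10): ab, ac, ad, ae, bc, bd, be, cd, ce, de
  2-simplices (10): abc, abd, abe, acd, ace, ade, bcd, bce, bde, cde
  3-simplices (5): abcd, abce, abde, acde, bcde

giving chain groups C_0 ≅ Z^5, C_1 ≅ Z^10, C_2 ≅ Z^10, C_3 ≅ Z^5.

∂_1: C_1 → C_0 maps an edge to its endpoints' difference, ∂[p,q] = q − p.
The 5×10 boundary matrix has rank 4 and Smith normal form diag(1,1,1,1).

∂_2: C_2 → C_1 maps a triangle to the signed sum of its edges. For instance
  ∂abc = bc − ac + ab,
  ∂bcd = cd − bd + bc.
This gives a 10×10 integer matrix of rank 6; reducing to Smith normal form yields diagonal entries (1,1,1,1,1,1).

∂_3: C_3 → C_2 sends each 3-simplex σ to the alternating sum Σ_i (−1)^i (σ with its i-th vertex removed). For instance
  ∂bcde = cde − bde + bce − bcd,
  ∂abce = bce − ace + abe − abc.
This gives a 10×5 integer matrix of rank 4; reducing to Smith normal form yields diagonal entries (1,1,1,1).

Now H_k = ker ∂_k / im ∂_{k+1}, so:

  H_0: rank C_0 − rank ∂_1 = 5 − 4 = 1, and the invariant factors of ∂_1 are all 1, so H_0 = Z.
  H_1: rank ker ∂_1 − rank ∂_2 = (10 − 4) − 6 = 0, and the invariant factors of ∂_2 are all 1, so H_1 = 0.
  H_2: rank ker ∂_2 − rank ∂_3 = (10 − 6) − 4 = 0, and the invariant factors of ∂_3 are all 1, so H_2 = 0.
  H_3: rank ker ∂_3 − rank ∂_4 = (5 − 4) − 0 = 1, and there is no ∂_4, so H_3 = Z.

H_0 ≅ Z,  H_1 = 0,  H_2 = 0,  H_3 ≅ Z.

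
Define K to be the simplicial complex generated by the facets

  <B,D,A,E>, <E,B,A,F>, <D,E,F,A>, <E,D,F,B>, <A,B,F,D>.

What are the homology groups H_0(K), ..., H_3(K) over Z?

Take the total order A < B < D < E < F on the vertex set. Then K (dimension 3) consists of the simplices:

  0-simplices (5): A, B, D, E, F
  1-simplices (10): AB, AD, AE, AF, BD, BE, BF, DE, DF, EF
  2-simplices (10): ABD, ABE, ABF, ADE, ADF, AEF, BDE, BDF, BEF, DEF
  3-simplices (5): ABDE, ABDF, ABEF, ADEF, BDEF

Hence C_0 ≅ Z^5, C_1 ≅ Z^10, C_2 ≅ Z^10, C_3 ≅ Z^5.

The boundary map ∂_1: C_1 → C_0 sends each edge [p,q] (with p < q) to q − p. For instance
  ∂AF = F − A.
This gives a 5×10 integer matrix of rank 4; reducing to Smith normal form yields diagonal entries (1,1,1,1).

Boundary ∂_2: C_2 → C_1 sends each 2-simplex [p,q,r] to [q,r] − [p,r] + [p,q]. For instance
  ∂DEF = EF − DF + DE,
  ∂ABF = BF − AF + AB.
As a 10×10 matrix over Z this has rank 6, with invariant factors (1,1,1,1,1,1).

∂_3: C_3 → C_2 sends each 3-simplex σ to the alternating sum Σ_i (−1)^i (σ with its i-th vertex removed). For instance
  ∂ADEF = DEF − AEF + ADF − ADE,
  ∂ABEF = BEF − AEF + ABF − ABE.
The resulting 10×5 matrix has rank 4, and its Smith normal form has invariant factors (1,1,1,1).

From H_k ≅ ker(∂_k) / im(∂_{k+1}) we obtain:

  H_0: rank C_0 − rank ∂_1 = 5 − 4 = 1, and the invariant factors of ∂_1 are all 1, so H_0 = Z.
  H_1: rank ker ∂_1 − rank ∂_2 = (10 − 4) − 6 = 0, and the invariant factors of ∂_2 are all 1, so H_1 = 0.
  H_2: rank ker ∂_2 − rank ∂_3 = (10 − 6) − 4 = 0, and the invariant factors of ∂_3 are all 1, so H_2 = 0.
  H_3: rank ker ∂_3 − rank ∂_4 = (5 − 4) − 0 = 1, and there is no ∂_4, so H_3 = Z.

H_0 = Z,  H_1 = 0,  H_2 = 0,  H_3 = Z.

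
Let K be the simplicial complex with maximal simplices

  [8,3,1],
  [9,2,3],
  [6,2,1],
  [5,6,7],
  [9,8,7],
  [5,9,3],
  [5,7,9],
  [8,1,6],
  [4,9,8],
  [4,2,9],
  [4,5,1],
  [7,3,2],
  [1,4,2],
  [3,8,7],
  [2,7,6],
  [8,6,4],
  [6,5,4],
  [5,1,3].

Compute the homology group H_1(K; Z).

Fix the vertex order 1 < 2 < 3 < 4 < 5 < 6 < 7 < 8 < 9 and write every simplex with vertices in increasing order. Then dim K = 2 and the simplices of K are:

  0-simplices (9): [1], [2], [3], [4], [5], [6], [7], [8], [9]
  1-simplices (27): (27 of them)
  2-simplices (18): [1,2,4], [1,2,6], [1,3,5], [1,3,8], [1,4,5], [1,6,8], [2,3,7], [2,3,9], [2,4,9], [2,6,7], [3,5,9], [3,7,8], [4,5,6], [4,6,8], [4,8,9], [5,6,7], [5,7,9], [7,8,9]

so the chain groups are C_0 ≅ Z^9, C_1 ≅ Z^27, C_2 ≅ Z^18.

∂_1: C_1 → C_0 maps an edge to its endpoints' difference, ∂[p,q] = q − p. For instance
  ∂[4,8] = [8] − [4].
As a 9×27 matrix over Z this has rank 8, with invariant factors (1,1,1,1,1,1,1,1).

Boundary ∂_2: C_2 → C_1 maps a triangle to the signed sum of its edges. For instance
  ∂[1,2,6] = [2,6] − [1,6] + [1,2],
  ∂[1,3,8] = [3,8] − [1,8] + [1,3].
The 27×18 boundary matrix has rank 18 and Smith normal form diag(1,1,1,1,1,1,1,1,1,1,1,1,1,1,1,1,1,2).

Computing H_k = (kernel of ∂_k) / (image of ∂_{k+1}):

  H_1: rank ker ∂_1 − rank ∂_2 = (27 − 8) − 18 = 1, and ∂_2 has invariant factor 2 > 1, so H_1 ≅ Z ⊕ Z_2.

(K is a triangulation of the Klein bottle.)

H_1 = Z ⊕ Z_2.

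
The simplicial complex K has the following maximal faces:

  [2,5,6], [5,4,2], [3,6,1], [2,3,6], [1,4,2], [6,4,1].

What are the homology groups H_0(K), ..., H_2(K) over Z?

We work with the vertex ordering 1 < 2 < 3 < 4 < 5 < 6. The simplices of K, each written with vertices in increasing order, are:

  0-simplices (6): [1], [2], [3], [4], [5], [6]
  1-simplices (12): [1,2], [1,3], [1,4], [1,6], [2,3], [2,4], [2,5], [2,6], [3,6], [4,5], [4,6], [5,6]
  2-simplices (6): [1,2,4], [1,3,6], [1,4,6], [2,3,6], [2,4,5], [2,5,6]

so the chain groups are C_0 ≅ Z^6, C_1 ≅ Z^12, C_2 ≅ Z^6.

The boundary map ∂_1: C_1 → C_0 maps an edge to its endpoints' difference, ∂[p,q] = q − p. For instance
  ∂[1,4] = [4] − [1].
The 6×12 boundary matrix has rank 5 and Smith normal form diag(1,1,1,1,1).

∂_2: C_2 → C_1 maps a triangle to the signed sum of its edges. For instance
  ∂[2,3,6] = [3,6] − [2,6] + [2,3],
  ∂[2,5,6] = [5,6] − [2,6] + [2,5].
The resulting 12×6 matrix has rank 6, and its Smith normal form has invariant factors (1,1,1,1,1,1).

From H_k ≅ ker(∂_k) / im(∂_{k+1}) we obtain:

  H_0: rank C_0 − rank ∂_1 = 6 − 5 = 1, and the invariant factors of ∂_1 are all 1, so H_0 ≅ Z.
  H_1: rank ker ∂_1 − rank ∂_2 = (12 − 5) − 6 = 1, and the invariant factors of ∂_2 are all 1, so H_1 ≅ Z.
  H_2: rank ker ∂_2 − rank ∂_3 = (6 − 6) − 0 = 0, and there is no ∂_3, so H_2 ≅ 0.

H_0 ≅ Z,  H_1 ≅ Z,  H_2 = 0.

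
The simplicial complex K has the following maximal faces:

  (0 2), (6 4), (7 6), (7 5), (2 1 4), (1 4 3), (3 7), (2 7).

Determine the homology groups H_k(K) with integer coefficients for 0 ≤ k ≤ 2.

Order the vertices as 0 < 1 < 2 < 3 < 4 < 5 < 6 < 7. Listing each simplex with vertices in this order, K has dimension 2 with simplices:

  0-simplices (8): [0], [1], [2], [3], [4], [5], [6], [7]
  1-simplices (11): [0,2], [1,2], [1,3], [1,4], [2,4], [2,7], [3,4], [3,7], [4,6], [5,7], [6,7]
  2-simplices (2): [1,2,4], [1,3,4]

so the chain groups are C_0 ≅ Z^8, C_1 ≅ Z^11, C_2 ≅ Z^2.

The boundary map ∂_1: C_1 → C_0 sends each edge [p,q] (with p < q) to q − p.
The resulting 8×11 matrix has rank 7, and its Smith normal form has invariant factors (1,1,1,1,1,1,1).

∂_2: C_2 → C_1 maps a triangle to the signed sum of its edges. For instance
  ∂[1,2,4] = [2,4] − [1,4] + [1,2],
  ∂[1,3,4] = [3,4] − [1,4] + [1,3].
The 11×2 boundary matrix has rank 2 and Smith normal form diag(1,1).

Computing H_k = (kernel of ∂_k) / (image of ∂_{k+1}):

  H_0: rank C_0 − rank ∂_1 = 8 − 7 = 1, and the invariant factors of ∂_1 are all 1, so H_0 ≅ Z.
  H_1: rank ker ∂_1 − rank ∂_2 = (11 − 7) − 2 = 2, and the invariant factors of ∂_2 are all 1, so H_1 ≅ Z^2.
  H_2: rank ker ∂_2 − rank ∂_3 = (2 − 2) − 0 = 0, and there is no ∂_3, so H_2 ≅ 0.

H_0 ≅ Z,  H_1 ≅ Z^2,  H_2 = 0.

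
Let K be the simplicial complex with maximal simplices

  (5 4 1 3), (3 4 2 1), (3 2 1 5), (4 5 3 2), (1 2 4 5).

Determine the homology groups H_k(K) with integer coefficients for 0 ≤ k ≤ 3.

H_0 ≅ Z,  H_1 = 0,  H_2 = 0,  H_3 ≅ Z.

K has 5 vertices, 10 edges, 10 triangles, 5 3-simplices.
rank ∂_0 = 0, rank ∂_1 = 4 ⇒ b_0 = 5 − 0 − 4 = 1; all invariant factors of ∂_1 are 1 so no torsion. So H_0 ≅ Z.
rank ∂_1 = 4, rank ∂_2 = 6 ⇒ b_1 = 10 − 4 − 6 = 0; all invariant factors of ∂_2 are 1 so no torsion. So H_1 ≅ 0.
rank ∂_2 = 6, rank ∂_3 = 4 ⇒ b_2 = 10 − 6 − 4 = 0; all invariant factors of ∂_3 are 1 so no torsion. So H_2 ≅ 0.
rank ∂_3 = 4, rank ∂_4 = 0 ⇒ b_3 = 5 − 4 − 0 = 1. So H_3 ≅ Z.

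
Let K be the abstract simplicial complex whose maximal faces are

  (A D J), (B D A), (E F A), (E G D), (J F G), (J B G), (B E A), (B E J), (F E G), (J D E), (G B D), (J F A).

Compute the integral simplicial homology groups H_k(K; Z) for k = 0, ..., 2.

We work with the vertex ordering A < B < D < E < F < G < J. The simplices of K, each written with vertices in increasing order, are:

  0-simplices (7): A, B, D, E, F, G, J
  1-simplices (18): AB, AD, AE, AF, AJ, BD, BE, BG, BJ, DE, DG, DJ, EF, EG, EJ, FG, FJ, GJ
  2-simplices (12): ABD, ABE, ADJ, AEF, AFJ, BDG, BEJ, BGJ, DEG, DEJ, EFG, FGJ

Hence C_0 ≅ Z^7, C_1 ≅ Z^18, C_2 ≅ Z^12.

The boundary map ∂_1: C_1 → C_0 sends each edge [p,q] (with p < q) to q − p. For instance
  ∂AB = B − A.
This gives a 7×18 integer matrix of rank 6; reducing to Smith normal form yields diagonal entries (1,1,1,1,1,1).

The boundary map ∂_2: C_2 → C_1 maps a triangle to the signed sum of its edges. For instance
  ∂BEJ = EJ − BJ + BE,
  ∂AEF = EF − AF + AE.
The 18×12 boundary matrix has rank 12 and Smith normal form diag(1,1,1,1,1,1,1,1,1,1,1,2).

Now H_k = ker ∂_k / im ∂_{k+1}, so:

  H_0: rank C_0 − rank ∂_1 = 7 − 6 = 1, and the invariant factors of ∂_1 are all 1, so H_0 ≅ Z.
  H_1: rank ker ∂_1 − rank ∂_2 = (18 − 6) − 12 = 0, and ∂_2 has invariant factor 2 > 1, so H_1 ≅ Z/2.
  H_2: rank ker ∂_2 − rank ∂_3 = (12 − 12) − 0 = 0, and there is no ∂_3, so H_2 ≅ 0.

H_0 = Z,  H_1 = Z/2,  H_2 = 0.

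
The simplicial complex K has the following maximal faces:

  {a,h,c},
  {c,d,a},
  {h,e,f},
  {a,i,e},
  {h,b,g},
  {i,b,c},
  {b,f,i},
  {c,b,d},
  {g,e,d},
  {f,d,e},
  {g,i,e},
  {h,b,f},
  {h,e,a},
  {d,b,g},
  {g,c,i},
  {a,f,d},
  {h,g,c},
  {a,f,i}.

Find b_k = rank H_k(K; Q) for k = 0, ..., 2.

We work with the vertex ordering a < b < c < d < e < f < g < h < i. The simplices of K, each written with vertices in increasing order, are:

  0-simplices (9): a, b, c, d, e, f, g, h, i
  1-simplices (27): ac, ad, ae, af, ah, ai, bc, bd, bf, bg, bh, bi, cd, cg, ch, ci, de, df, dg, ef, eg, eh, ei, fh, fi, gh, gi
  2-simplices (18): acd, ach, adf, aeh, aei, afi, bcd, bci, bdg, bfh, bfi, bgh, cgh, cgi, def, deg, efh, egi

Hence C_0 ≅ Z^9, C_1 ≅ Z^27, C_2 ≅ Z^18.

The boundary map ∂_1: C_1 → C_0 sends each edge [p,q] (with p < q) to q − p. For instance
  ∂ef = f − e.
This gives a 9×27 integer matrix of rank 8; reducing to Smith normal form yields diagonal entries (1,1,1,1,1,1,1,1).

The boundary map ∂_2: C_2 → C_1 sends each 2-simplex [p,q,r] to [q,r] − [p,r] + [p,q]. For instance
  ∂bfi = fi − bi + bf,
  ∂efh = fh − eh + ef.
The resulting 27×18 matrix has rank 18, and its Smith normal form has invariant factors (1,1,1,1,1,1,1,1,1,1,1,1,1,1,1,1,1,2).

Now H_k = ker ∂_k / im ∂_{k+1}, so:

  H_0: rank C_0 − rank ∂_1 = 9 − 8 = 1, and the invariant factors of ∂_1 are all 1, so H_0 = Z.
  H_1: rank ker ∂_1 − rank ∂_2 = (27 − 8) − 18 = 1, and ∂_2 has invariant factor 2 > 1, so H_1 = Z × Z/2.
  H_2: rank ker ∂_2 − rank ∂_3 = (18 − 18) − 0 = 0, and there is no ∂_3, so H_2 = 0.

(K is a triangulation of the Klein bottle.)

Hence the Betti numbers are b_0 = 1, b_1 = 1, b_2 = 0.

b_0 = 1, b_1 = 1, b_2 = 0.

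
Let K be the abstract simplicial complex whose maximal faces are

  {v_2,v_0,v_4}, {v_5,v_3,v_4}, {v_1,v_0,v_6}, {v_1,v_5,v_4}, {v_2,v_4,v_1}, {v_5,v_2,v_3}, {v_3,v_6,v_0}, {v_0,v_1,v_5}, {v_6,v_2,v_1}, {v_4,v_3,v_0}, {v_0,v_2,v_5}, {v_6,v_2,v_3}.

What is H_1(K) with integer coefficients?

H_1 = Z/2Z.

Fix the vertex order v_0 < v_1 < v_2 < v_3 < v_4 < v_5 < v_6 and write every simplex with vertices in increasing order. Then dim K = 2 and the simplices of K are:

  0-simplices (7): [v_0], [v_1], [v_2], [v_3], [v_4], [v_5], [v_6]
  1-simplices (18): (18 of them)
  2-simplices (12): (12 of them)

Hence C_0 ≅ Z^7, C_1 ≅ Z^18, C_2 ≅ Z^12.

∂_1: C_1 → C_0 sends each edge [p,q] (with p < q) to q − p.
The resulting 7×18 matrix has rank 6, and its Smith normal form has invariant factors (1,1,1,1,1,1).

The boundary map ∂_2: C_2 → C_1 maps a triangle to the signed sum of its edges. For instance
  ∂[v_0,v_3,v_4] = [v_3,v_4] − [v_0,v_4] + [v_0,v_3],
  ∂[v_0,v_1,v_6] = [v_1,v_6] − [v_0,v_6] + [v_0,v_1].
The resulting 18×12 matrix has rank 12, and its Smith normal form has invariant factors (1,1,1,1,1,1,1,1,1,1,1,2).

Reading off H_k = ker ∂_k / im ∂_{k+1}:

  H_1: rank ker ∂_1 − rank ∂_2 = (18 − 6) − 12 = 0, and ∂_2 has invariant factor 2 > 1, so H_1 = Z/2Z.

(K is a triangulation of the real projective plane RP^2.)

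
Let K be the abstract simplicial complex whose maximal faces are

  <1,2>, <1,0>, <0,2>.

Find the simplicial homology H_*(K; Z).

K has 3 vertices, 3 edges.
rank ∂_0 = 0, rank ∂_1 = 2 ⇒ b_0 = 3 − 0 − 2 = 1; all invariant factors of ∂_1 are 1 so no torsion. So H_0 ≅ Z.
rank ∂_1 = 2, rank ∂_2 = 0 ⇒ b_1 = 3 − 2 − 0 = 1. So H_1 ≅ Z.

H_0 = Z,  H_1 = Z.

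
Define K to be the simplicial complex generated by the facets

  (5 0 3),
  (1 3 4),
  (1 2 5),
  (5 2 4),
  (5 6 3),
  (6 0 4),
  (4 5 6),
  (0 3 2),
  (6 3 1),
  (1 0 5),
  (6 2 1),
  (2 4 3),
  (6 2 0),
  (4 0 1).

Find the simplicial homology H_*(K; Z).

H_0 ≅ Z,  H_1 ≅ Z^2,  H_2 ≅ Z.

Order the vertices as 0 < 1 < 2 < 3 < 4 < 5 < 6. Listing each simplex with vertices in this order, K has dimension 2 with simplices:

  0-simplices (7): [0], [1], [2], [3], [4], [5], [6]
  1-simplices (21): [0,1], [0,2], [0,3], [0,4], [0,5], [0,6], [1,2], [1,3], [1,4], [1,5], [1,6], [2,3], [2,4], [2,5], [2,6], [3,4], [3,5], [3,6], [4,5], [4,6], [5,6]
  2-simplices (14): [0,1,4], [0,1,5], [0,2,3], [0,2,6], [0,3,5], [0,4,6], [1,2,5], [1,2,6], [1,3,4], [1,3,6], [2,3,4], [2,4,5], [3,5,6], [4,5,6]

giving chain groups C_0 ≅ Z^7, C_1 ≅ Z^21, C_2 ≅ Z^14.

∂_1: C_1 → C_0 maps an edge to its endpoints' difference, ∂[p,q] = q − p.
As a 7×21 matrix over Z this has rank 6, with invariant factors (1,1,1,1,1,1).

The boundary map ∂_2: C_2 → C_1 sends each 2-simplex [p,q,r] to [q,r] − [p,r] + [p,q]. For instance
  ∂[1,2,5] = [2,5] − [1,5] + [1,2],
  ∂[2,3,4] = [3,4] − [2,4] + [2,3].
The 21×14 boundary matrix has rank 13 and Smith normal form diag(1,1,1,1,1,1,1,1,1,1,1,1,1).

From H_k ≅ ker(∂_k) / im(∂_{k+1}) we obtain:

  H_0: rank C_0 − rank ∂_1 = 7 − 6 = 1, and the invariant factors of ∂_1 are all 1, so H_0 = Z.
  H_1: rank ker ∂_1 − rank ∂_2 = (21 − 6) − 13 = 2, and the invariant factors of ∂_2 are all 1, so H_1 = Z^2.
  H_2: rank ker ∂_2 − rank ∂_3 = (14 − 13) − 0 = 1, and there is no ∂_3, so H_2 = Z.

As a check, the Euler characteristic is 7 − 21 + 14 = 0, which agrees with 1 − 2 + 1 = 0.
(K is a triangulation of the torus T^2.)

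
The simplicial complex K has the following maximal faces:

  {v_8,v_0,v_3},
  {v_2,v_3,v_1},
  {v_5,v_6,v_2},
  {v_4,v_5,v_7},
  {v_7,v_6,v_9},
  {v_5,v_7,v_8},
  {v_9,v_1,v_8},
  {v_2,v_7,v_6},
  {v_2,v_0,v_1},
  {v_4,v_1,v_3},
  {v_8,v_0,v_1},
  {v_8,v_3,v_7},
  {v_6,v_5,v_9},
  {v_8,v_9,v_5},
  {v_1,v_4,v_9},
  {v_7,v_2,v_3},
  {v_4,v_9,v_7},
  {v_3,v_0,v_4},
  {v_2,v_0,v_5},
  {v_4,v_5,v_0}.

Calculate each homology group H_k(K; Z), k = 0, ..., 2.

H_0 = Z,  H_1 = Z ⊕ Z/2,  H_2 = 0.

K has 10 vertices, 30 edges, 20 triangles.
rank ∂_0 = 0, rank ∂_1 = 9 ⇒ b_0 = 10 − 0 − 9 = 1; all invariant factors of ∂_1 are 1 so no torsion. So H_0 ≅ Z.
rank ∂_1 = 9, rank ∂_2 = 20 ⇒ b_1 = 30 − 9 − 20 = 1; ∂_2 has invariant factor(s) [2] giving torsion. So H_1 ≅ Z ⊕ Z/2.
rank ∂_2 = 20, rank ∂_3 = 0 ⇒ b_2 = 20 − 20 − 0 = 0. So H_2 ≅ 0.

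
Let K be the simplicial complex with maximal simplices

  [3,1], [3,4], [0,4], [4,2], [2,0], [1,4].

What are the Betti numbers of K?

We work with the vertex ordering 0 < 1 < 2 < 3 < 4. The simplices of K, each written with vertices in increasing order, are:

  0-simplices (5): [0], [1], [2], [3], [4]
  1-simplices (6): [0,2], [0,4], [1,3], [1,4], [2,4], [3,4]

Hence C_0 ≅ Z^5, C_1 ≅ Z^6.

∂_1: C_1 → C_0 sends each edge [p,q] (with p < q) to q − p.
The 5×6 boundary matrix has rank 4 and Smith normal form diag(1,1,1,1).

Reading off H_k = ker ∂_k / im ∂_{k+1}:

  H_0: rank C_0 − rank ∂_1 = 5 − 4 = 1, and the invariant factors of ∂_1 are all 1, so H_0 = Z.
  H_1: rank ker ∂_1 − rank ∂_2 = (6 − 4) − 0 = 2, and there is no ∂_2, so H_1 = Z^2.

As a check, the Euler characteristic is 5 − 6 = -1, which agrees with 1 − 2 = -1.
(K is a triangulation of a wedge of 2 circles.)

Hence the Betti numbers are b_0 = 1, b_1 = 2.

b_0 = 1, b_1 = 2.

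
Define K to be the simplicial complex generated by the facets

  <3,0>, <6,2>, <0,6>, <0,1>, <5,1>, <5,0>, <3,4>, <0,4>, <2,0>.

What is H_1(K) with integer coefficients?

K has 7 vertices, 9 edges.
rank ∂_1 = 6, rank ∂_2 = 0 ⇒ b_1 = 9 − 6 − 0 = 3. So H_1 ≅ Z^3.

H_1 = Z^3.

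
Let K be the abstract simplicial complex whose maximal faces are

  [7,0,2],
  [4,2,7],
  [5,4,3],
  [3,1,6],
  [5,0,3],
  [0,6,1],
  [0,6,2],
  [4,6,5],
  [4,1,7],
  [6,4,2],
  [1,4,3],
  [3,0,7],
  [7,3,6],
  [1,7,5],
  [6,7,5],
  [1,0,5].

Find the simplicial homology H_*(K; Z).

H_0 ≅ Z,  H_1 ≅ Z^2,  H_2 ≅ Z.

We work with the vertex ordering 0 < 1 < 2 < 3 < 4 < 5 < 6 < 7. The simplices of K, each written with vertices in increasing order, are:

  0-simplices (8): [0], [1], [2], [3], [4], [5], [6], [7]
  1-simplices (24): (24 of them)
  2-simplices (16): [0,1,5], [0,1,6], [0,2,6], [0,2,7], [0,3,5], [0,3,7], [1,3,4], [1,3,6], [1,4,7], [1,5,7], [2,4,6], [2,4,7], [3,4,5], [3,6,7], [4,5,6], [5,6,7]

so the chain groups are C_0 ≅ Z^8, C_1 ≅ Z^24, C_2 ≅ Z^16.

∂_1: C_1 → C_0 is given by ∂[p,q] = [q] − [p]. For instance
  ∂[0,3] = [3] − [0].
The resulting 8×24 matrix has rank 7, and its Smith normal form has invariant factors (1,1,1,1,1,1,1).

Boundary ∂_2: C_2 → C_1 sends each 2-simplex [p,q,r] to [q,r] − [p,r] + [p,q]. For instance
  ∂[4,5,6] = [5,6] − [4,6] + [4,5],
  ∂[3,4,5] = [4,5] − [3,5] + [3,4].
The resulting 24×16 matrix has rank 15, and its Smith normal form has invariant factors (1,1,1,1,1,1,1,1,1,1,1,1,1,1,1).

Now H_k = ker ∂_k / im ∂_{k+1}, so:

  H_0: rank C_0 − rank ∂_1 = 8 − 7 = 1, and the invariant factors of ∂_1 are all 1, so H_0 ≅ Z.
  H_1: rank ker ∂_1 − rank ∂_2 = (24 − 7) − 15 = 2, and the invariant factors of ∂_2 are all 1, so H_1 ≅ Z^2.
  H_2: rank ker ∂_2 − rank ∂_3 = (16 − 15) − 0 = 1, and there is no ∂_3, so H_2 ≅ Z.

As a check, the Euler characteristic is 8 − 24 + 16 = 0, which agrees with 1 − 2 + 1 = 0.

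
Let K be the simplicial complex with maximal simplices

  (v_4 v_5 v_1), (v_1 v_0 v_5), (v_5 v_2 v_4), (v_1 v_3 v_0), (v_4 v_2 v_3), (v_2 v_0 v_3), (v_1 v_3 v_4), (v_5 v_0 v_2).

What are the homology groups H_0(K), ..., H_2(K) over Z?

H_0 = Z,  H_1 = 0,  H_2 = Z.

We work with the vertex ordering v_0 < v_1 < v_2 < v_3 < v_4 < v_5. The simplices of K, each written with vertices in increasing order, are:

  0-simplices (6): [v_0], [v_1], [v_2], [v_3], [v_4], [v_5]
  1-simplices (12): [v_0,v_1], [v_0,v_2], [v_0,v_3], [v_0,v_5], [v_1,v_3], [v_1,v_4], [v_1,v_5], [v_2,v_3], [v_2,v_4], [v_2,v_5], [v_3,v_4], [v_4,v_5]
  2-simplices (8): [v_0,v_1,v_3], [v_0,v_1,v_5], [v_0,v_2,v_3], [v_0,v_2,v_5], [v_1,v_3,v_4], [v_1,v_4,v_5], [v_2,v_3,v_4], [v_2,v_4,v_5]

so the chain groups are C_0 ≅ Z^6, C_1 ≅ Z^12, C_2 ≅ Z^8.

Boundary ∂_1: C_1 → C_0 maps an edge to its endpoints' difference, ∂[p,q] = q − p. For instance
  ∂[v_1,v_3] = [v_3] − [v_1].
The resulting 6×12 matrix has rank 5, and its Smith normal form has invariant factors (1,1,1,1,1).

The boundary map ∂_2: C_2 → C_1 acts by ∂[p,q,r] = [q,r] − [p,r] + [p,q]. For instance
  ∂[v_0,v_2,v_5] = [v_2,v_5] − [v_0,v_5] + [v_0,v_2],
  ∂[v_0,v_1,v_5] = [v_1,v_5] − [v_0,v_5] + [v_0,v_1].
The 12×8 boundary matrix has rank 7 and Smith normal form diag(1,1,1,1,1,1,1).

Now H_k = ker ∂_k / im ∂_{k+1}, so:

  H_0: rank C_0 − rank ∂_1 = 6 − 5 = 1, and the invariant factors of ∂_1 are all 1, so H_0 = Z.
  H_1: rank ker ∂_1 − rank ∂_2 = (12 − 5) − 7 = 0, and the invariant factors of ∂_2 are all 1, so H_1 = 0.
  H_2: rank ker ∂_2 − rank ∂_3 = (8 − 7) − 0 = 1, and there is no ∂_3, so H_2 = Z.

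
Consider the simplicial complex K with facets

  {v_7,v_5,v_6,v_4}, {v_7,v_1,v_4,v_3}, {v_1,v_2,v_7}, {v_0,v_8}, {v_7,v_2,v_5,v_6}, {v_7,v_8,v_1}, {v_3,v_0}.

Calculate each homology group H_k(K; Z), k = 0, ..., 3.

H_0 = Z,  H_1 = Z,  H_2 = 0,  H_3 = 0.

Take the total order v_0 < v_1 < v_2 < v_3 < v_4 < v_5 < v_6 < v_7 < v_8 on the vertex set. Then K (dimension 3) consists of the simplices:

  0-simplices (9): [v_0], [v_1], [v_2], [v_3], [v_4], [v_5], [v_6], [v_7], [v_8]
  1-simplices (19): (19 of them)
  2-simplices (13): (13 of them)
  3-simplices (3): [v_1,v_3,v_4,v_7], [v_2,v_5,v_6,v_7], [v_4,v_5,v_6,v_7]

Hence C_0 ≅ Z^9, C_1 ≅ Z^19, C_2 ≅ Z^13, C_3 ≅ Z^3.

Boundary ∂_1: C_1 → C_0 maps an edge to its endpoints' difference, ∂[p,q] = q − p. For instance
  ∂[v_3,v_7] = [v_7] − [v_3].
This gives a 9×19 integer matrix of rank 8; reducing to Smith normal form yields diagonal entries (1,1,1,1,1,1,1,1).

The boundary map ∂_2: C_2 → C_1 maps a triangle to the signed sum of its edges. For instance
  ∂[v_2,v_5,v_7] = [v_5,v_7] − [v_2,v_7] + [v_2,v_5],
  ∂[v_2,v_5,v_6] = [v_5,v_6] − [v_2,v_6] + [v_2,v_5].
This gives a 19×13 integer matrix of rank 10; reducing to Smith normal form yields diagonal entries (1,1,1,1,1,1,1,1,1,1).

The boundary map ∂_3: C_3 → C_2 sends each 3-simplex σ to the alternating sum Σ_i (−1)^i (σ with its i-th vertex removed). For instance
  ∂[v_4,v_5,v_6,v_7] = [v_5,v_6,v_7] − [v_4,v_6,v_7] + [v_4,v_5,v_7] − [v_4,v_5,v_6],
  ∂[v_2,v_5,v_6,v_7] = [v_5,v_6,v_7] − [v_2,v_6,v_7] + [v_2,v_5,v_7] − [v_2,v_5,v_6].
As a 13×3 matrix over Z this has rank 3, with invariant factors (1,1,1).

Reading off H_k = ker ∂_k / im ∂_{k+1}:

  H_0: rank C_0 − rank ∂_1 = 9 − 8 = 1, and the invariant factors of ∂_1 are all 1, so H_0 = Z.
  H_1: rank ker ∂_1 − rank ∂_2 = (19 − 8) − 10 = 1, and the invariant factors of ∂_2 are all 1, so H_1 = Z.
  H_2: rank ker ∂_2 − rank ∂_3 = (13 − 10) − 3 = 0, and the invariant factors of ∂_3 are all 1, so H_2 = 0.
  H_3: rank ker ∂_3 − rank ∂_4 = (3 − 3) − 0 = 0, and there is no ∂_4, so H_3 = 0.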